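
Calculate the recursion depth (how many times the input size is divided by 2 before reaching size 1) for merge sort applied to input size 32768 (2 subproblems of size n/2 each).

For divide and conquer with division factor 2:

Problem sizes at each level:
Level 0: 32768
Level 1: 16384
Level 2: 8192
Level 3: 4096
Level 4: 2048
Level 5: 1024
Level 6: 512
Level 7: 256
Level 8: 128
Level 9: 64
Level 10: 32
Level 11: 16
Level 12: 8
Level 13: 4
Level 14: 2
Level 15: 1

The root is level 0 and the size-1 base case is level 15 (the tree spans levels 0 through 15, i.e. 16 levels counting the root), so the depth is the number of divisions: log_2(32768) = 15

The recursion tree depth is log_2(32768) = 15. At each level, the problem size is divided by 2, so it takes 15 divisions to reduce to a base case of size 1. The algorithm makes 2 recursive calls at each level.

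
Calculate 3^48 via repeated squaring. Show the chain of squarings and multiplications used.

Computing 3^48 by squaring (build up from 3^1; each line after the first costs one multiplication):

3^1 = 3
3^2 = (3^1)^2 = 3^2 = 9
3^3 = 3 * 3^2 = 3 * 9 = 27
3^6 = (3^3)^2 = 27^2 = 729
3^12 = (3^6)^2 = 729^2 = 531441
3^24 = (3^12)^2 = 531441^2 = 282429536481
3^48 = (3^24)^2 = 282429536481^2 = 79766443076872509863361

Result: 79766443076872509863361
Multiplications needed: 6 (6 lines after 3^1)

3^48 = 79766443076872509863361. Using exponentiation by squaring, this requires 6 multiplications. The key idea: if the exponent is even, square the half-power; if odd, multiply by the base once.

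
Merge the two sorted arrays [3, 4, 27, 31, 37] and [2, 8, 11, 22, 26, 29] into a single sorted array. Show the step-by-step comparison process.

Merging process:

Compare 3 vs 2: take 2 from right. Merged: [2]
Compare 3 vs 8: take 3 from left. Merged: [2, 3]
Compare 4 vs 8: take 4 from left. Merged: [2, 3, 4]
Compare 27 vs 8: take 8 from right. Merged: [2, 3, 4, 8]
Compare 27 vs 11: take 11 from right. Merged: [2, 3, 4, 8, 11]
Compare 27 vs 22: take 22 from right. Merged: [2, 3, 4, 8, 11, 22]
Compare 27 vs 26: take 26 from right. Merged: [2, 3, 4, 8, 11, 22, 26]
Compare 27 vs 29: take 27 from left. Merged: [2, 3, 4, 8, 11, 22, 26, 27]
Compare 31 vs 29: take 29 from right. Merged: [2, 3, 4, 8, 11, 22, 26, 27, 29]
Append remaining from left: [31, 37]. Merged: [2, 3, 4, 8, 11, 22, 26, 27, 29, 31, 37]

Final merged array: [2, 3, 4, 8, 11, 22, 26, 27, 29, 31, 37]
Total comparisons: 9

The merged array is [2, 3, 4, 8, 11, 22, 26, 27, 29, 31, 37], requiring 9 comparisons. The merge step runs in O(n) time where n is the total number of elements.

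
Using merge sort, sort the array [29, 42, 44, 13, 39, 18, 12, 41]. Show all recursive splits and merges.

Merge sort trace:

Split: [29, 42, 44, 13, 39, 18, 12, 41] -> [29, 42, 44, 13] and [39, 18, 12, 41]
  Split: [29, 42, 44, 13] -> [29, 42] and [44, 13]
    Split: [29, 42] -> [29] and [42]
    Merge: [29] + [42] -> [29, 42]
    Split: [44, 13] -> [44] and [13]
    Merge: [44] + [13] -> [13, 44]
  Merge: [29, 42] + [13, 44] -> [13, 29, 42, 44]
  Split: [39, 18, 12, 41] -> [39, 18] and [12, 41]
    Split: [39, 18] -> [39] and [18]
    Merge: [39] + [18] -> [18, 39]
    Split: [12, 41] -> [12] and [41]
    Merge: [12] + [41] -> [12, 41]
  Merge: [18, 39] + [12, 41] -> [12, 18, 39, 41]
Merge: [13, 29, 42, 44] + [12, 18, 39, 41] -> [12, 13, 18, 29, 39, 41, 42, 44]

Final sorted array: [12, 13, 18, 29, 39, 41, 42, 44]

The merge sort proceeds by recursively splitting the array and merging sorted halves.
After all merges, the sorted array is [12, 13, 18, 29, 39, 41, 42, 44].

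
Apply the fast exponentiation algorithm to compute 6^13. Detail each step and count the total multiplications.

Computing 6^13 by squaring (build up from 6^1; each line after the first costs one multiplication):

6^1 = 6
6^2 = (6^1)^2 = 6^2 = 36
6^3 = 6 * 6^2 = 6 * 36 = 216
6^6 = (6^3)^2 = 216^2 = 46656
6^12 = (6^6)^2 = 46656^2 = 2176782336
6^13 = 6 * 6^12 = 6 * 2176782336 = 13060694016

Result: 13060694016
Multiplications needed: 5 (5 lines after 6^1)

6^13 = 13060694016. Using exponentiation by squaring, this requires 5 multiplications. The key idea: if the exponent is even, square the half-power; if odd, multiply by the base once.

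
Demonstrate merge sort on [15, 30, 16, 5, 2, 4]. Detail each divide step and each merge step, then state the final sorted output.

Merge sort trace:

Split: [15, 30, 16, 5, 2, 4] -> [15, 30, 16] and [5, 2, 4]
  Split: [15, 30, 16] -> [15] and [30, 16]
    Split: [30, 16] -> [30] and [16]
    Merge: [30] + [16] -> [16, 30]
  Merge: [15] + [16, 30] -> [15, 16, 30]
  Split: [5, 2, 4] -> [5] and [2, 4]
    Split: [2, 4] -> [2] and [4]
    Merge: [2] + [4] -> [2, 4]
  Merge: [5] + [2, 4] -> [2, 4, 5]
Merge: [15, 16, 30] + [2, 4, 5] -> [2, 4, 5, 15, 16, 30]

Final sorted array: [2, 4, 5, 15, 16, 30]

The merge sort proceeds by recursively splitting the array and merging sorted halves.
After all merges, the sorted array is [2, 4, 5, 15, 16, 30].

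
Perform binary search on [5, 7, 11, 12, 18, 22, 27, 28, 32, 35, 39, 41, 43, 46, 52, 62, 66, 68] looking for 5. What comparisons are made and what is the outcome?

Binary search for 5 in [5, 7, 11, 12, 18, 22, 27, 28, 32, 35, 39, 41, 43, 46, 52, 62, 66, 68]:

lo=0, hi=17, mid=8, arr[mid]=32 -> 32 > 5, search left half
lo=0, hi=7, mid=3, arr[mid]=12 -> 12 > 5, search left half
lo=0, hi=2, mid=1, arr[mid]=7 -> 7 > 5, search left half
lo=0, hi=0, mid=0, arr[mid]=5 -> Found target at index 0!

Binary search finds 5 at index 0 after 4 comparisons. The search repeatedly halves the search space by comparing with the middle element.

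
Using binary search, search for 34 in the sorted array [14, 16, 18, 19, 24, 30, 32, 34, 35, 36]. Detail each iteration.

Binary search for 34 in [14, 16, 18, 19, 24, 30, 32, 34, 35, 36]:

lo=0, hi=9, mid=4, arr[mid]=24 -> 24 < 34, search right half
lo=5, hi=9, mid=7, arr[mid]=34 -> Found target at index 7!

Binary search finds 34 at index 7 after 2 comparisons. The search repeatedly halves the search space by comparing with the middle element.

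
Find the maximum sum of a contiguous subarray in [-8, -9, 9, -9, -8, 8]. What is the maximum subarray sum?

Using Kadane's algorithm on [-8, -9, 9, -9, -8, 8]:

Scanning through the array:
Position 1 (value -9): max_ending_here = -9, max_so_far = -8
Position 2 (value 9): max_ending_here = 9, max_so_far = 9
Position 3 (value -9): max_ending_here = 0, max_so_far = 9
Position 4 (value -8): max_ending_here = -8, max_so_far = 9
Position 5 (value 8): max_ending_here = 8, max_so_far = 9

Maximum subarray: [9]
Maximum sum: 9

The maximum subarray is [9] with sum 9. This subarray runs from index 2 to index 2.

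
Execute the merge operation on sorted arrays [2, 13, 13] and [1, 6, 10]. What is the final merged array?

Merging process:

Compare 2 vs 1: take 1 from right. Merged: [1]
Compare 2 vs 6: take 2 from left. Merged: [1, 2]
Compare 13 vs 6: take 6 from right. Merged: [1, 2, 6]
Compare 13 vs 10: take 10 from right. Merged: [1, 2, 6, 10]
Append remaining from left: [13, 13]. Merged: [1, 2, 6, 10, 13, 13]

Final merged array: [1, 2, 6, 10, 13, 13]
Total comparisons: 4

The merged array is [1, 2, 6, 10, 13, 13], requiring 4 comparisons. The merge step runs in O(n) time where n is the total number of elements.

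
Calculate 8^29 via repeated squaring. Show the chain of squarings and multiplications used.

Computing 8^29 by squaring (build up from 8^1; each line after the first costs one multiplication):

8^1 = 8
8^2 = (8^1)^2 = 8^2 = 64
8^3 = 8 * 8^2 = 8 * 64 = 512
8^6 = (8^3)^2 = 512^2 = 262144
8^7 = 8 * 8^6 = 8 * 262144 = 2097152
8^14 = (8^7)^2 = 2097152^2 = 4398046511104
8^28 = (8^14)^2 = 4398046511104^2 = 19342813113834066795298816
8^29 = 8 * 8^28 = 8 * 19342813113834066795298816 = 154742504910672534362390528

Result: 154742504910672534362390528
Multiplications needed: 7 (7 lines after 8^1)

8^29 = 154742504910672534362390528. Using exponentiation by squaring, this requires 7 multiplications. The key idea: if the exponent is even, square the half-power; if odd, multiply by the base once.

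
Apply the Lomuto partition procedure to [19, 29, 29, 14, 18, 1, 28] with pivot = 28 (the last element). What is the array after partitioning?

Lomuto partition with pivot = 28:

Initial array: [19, 29, 29, 14, 18, 1, 28]

arr[0]=19 <= 28: swap with position 0, array becomes [19, 29, 29, 14, 18, 1, 28]
arr[1]=29 > 28: no swap
arr[2]=29 > 28: no swap
arr[3]=14 <= 28: swap with position 1, array becomes [19, 14, 29, 29, 18, 1, 28]
arr[4]=18 <= 28: swap with position 2, array becomes [19, 14, 18, 29, 29, 1, 28]
arr[5]=1 <= 28: swap with position 3, array becomes [19, 14, 18, 1, 29, 29, 28]

Place pivot at position 4: [19, 14, 18, 1, 28, 29, 29]
Pivot position: 4

After partitioning with pivot 28, the array becomes [19, 14, 18, 1, 28, 29, 29]. The pivot is placed at index 4. All elements to the left of the pivot are <= 28, and all elements to the right are > 28.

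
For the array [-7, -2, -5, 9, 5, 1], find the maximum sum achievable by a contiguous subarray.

Using Kadane's algorithm on [-7, -2, -5, 9, 5, 1]:

Scanning through the array:
Position 1 (value -2): max_ending_here = -2, max_so_far = -2
Position 2 (value -5): max_ending_here = -5, max_so_far = -2
Position 3 (value 9): max_ending_here = 9, max_so_far = 9
Position 4 (value 5): max_ending_here = 14, max_so_far = 14
Position 5 (value 1): max_ending_here = 15, max_so_far = 15

Maximum subarray: [9, 5, 1]
Maximum sum: 15

The maximum subarray is [9, 5, 1] with sum 15. This subarray runs from index 3 to index 5.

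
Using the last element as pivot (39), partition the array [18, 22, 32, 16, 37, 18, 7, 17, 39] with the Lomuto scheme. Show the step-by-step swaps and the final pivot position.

Lomuto partition with pivot = 39:

Initial array: [18, 22, 32, 16, 37, 18, 7, 17, 39]

arr[0]=18 <= 39: swap with position 0, array becomes [18, 22, 32, 16, 37, 18, 7, 17, 39]
arr[1]=22 <= 39: swap with position 1, array becomes [18, 22, 32, 16, 37, 18, 7, 17, 39]
arr[2]=32 <= 39: swap with position 2, array becomes [18, 22, 32, 16, 37, 18, 7, 17, 39]
arr[3]=16 <= 39: swap with position 3, array becomes [18, 22, 32, 16, 37, 18, 7, 17, 39]
arr[4]=37 <= 39: swap with position 4, array becomes [18, 22, 32, 16, 37, 18, 7, 17, 39]
arr[5]=18 <= 39: swap with position 5, array becomes [18, 22, 32, 16, 37, 18, 7, 17, 39]
arr[6]=7 <= 39: swap with position 6, array becomes [18, 22, 32, 16, 37, 18, 7, 17, 39]
arr[7]=17 <= 39: swap with position 7, array becomes [18, 22, 32, 16, 37, 18, 7, 17, 39]

Place pivot at position 8: [18, 22, 32, 16, 37, 18, 7, 17, 39]
Pivot position: 8

After partitioning with pivot 39, the array becomes [18, 22, 32, 16, 37, 18, 7, 17, 39]. The pivot is placed at index 8. All elements to the left of the pivot are <= 39, and all elements to the right are > 39.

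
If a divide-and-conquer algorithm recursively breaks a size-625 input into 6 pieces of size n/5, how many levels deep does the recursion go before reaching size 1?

For divide and conquer with division factor 5:

Problem sizes at each level:
Level 0: 625
Level 1: 125
Level 2: 25
Level 3: 5
Level 4: 1

The root is level 0 and the size-1 base case is level 4 (the tree spans levels 0 through 4, i.e. 5 levels counting the root), so the depth is the number of divisions: log_5(625) = 4

The recursion tree depth is log_5(625) = 4. At each level, the problem size is divided by 5, so it takes 4 divisions to reduce to a base case of size 1. The algorithm makes 6 recursive calls at each level.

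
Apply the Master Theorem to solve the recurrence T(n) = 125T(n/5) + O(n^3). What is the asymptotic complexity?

Master Theorem for T(n) = 125T(n/5) + O(n^3):

a = 125, b = 5, c = 3
log_b(a) = log_5(125) = 3.0000

Case 2: c = 3 = log_5(125) = 3.0000
T(n) = O(n^3 log n) = O(n^3 log n)

For T(n) = 125T(n/5) + O(n^3): log_5(125) = 3.0000. This is Case 2 of the Master Theorem (c = log_b(a), equal work at all levels), giving O(n^3 log n).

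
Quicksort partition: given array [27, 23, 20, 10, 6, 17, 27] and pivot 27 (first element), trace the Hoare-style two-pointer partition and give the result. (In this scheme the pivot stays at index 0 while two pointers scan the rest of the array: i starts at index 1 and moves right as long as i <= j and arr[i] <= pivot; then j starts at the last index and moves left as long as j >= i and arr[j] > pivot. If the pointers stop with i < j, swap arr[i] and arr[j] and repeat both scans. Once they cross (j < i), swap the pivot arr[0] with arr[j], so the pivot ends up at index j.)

Hoare-style two-pointer partition with pivot = 27:

Initial array: [27, 23, 20, 10, 6, 17, 27]

Pointers start at i = 1, j = 6.
i ends at 7, j ends at 6: the pointers have crossed (j < i), so scanning stops.

Swap pivot arr[0] with arr[6] to place pivot at position 6: [27, 23, 20, 10, 6, 17, 27]
Pivot position: 6

After partitioning with pivot 27, the array becomes [27, 23, 20, 10, 6, 17, 27]. The pivot is placed at index 6. All elements to the left of the pivot are <= 27, and all elements to the right are > 27.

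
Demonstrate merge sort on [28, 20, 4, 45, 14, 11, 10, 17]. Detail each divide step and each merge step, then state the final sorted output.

Merge sort trace:

Split: [28, 20, 4, 45, 14, 11, 10, 17] -> [28, 20, 4, 45] and [14, 11, 10, 17]
  Split: [28, 20, 4, 45] -> [28, 20] and [4, 45]
    Split: [28, 20] -> [28] and [20]
    Merge: [28] + [20] -> [20, 28]
    Split: [4, 45] -> [4] and [45]
    Merge: [4] + [45] -> [4, 45]
  Merge: [20, 28] + [4, 45] -> [4, 20, 28, 45]
  Split: [14, 11, 10, 17] -> [14, 11] and [10, 17]
    Split: [14, 11] -> [14] and [11]
    Merge: [14] + [11] -> [11, 14]
    Split: [10, 17] -> [10] and [17]
    Merge: [10] + [17] -> [10, 17]
  Merge: [11, 14] + [10, 17] -> [10, 11, 14, 17]
Merge: [4, 20, 28, 45] + [10, 11, 14, 17] -> [4, 10, 11, 14, 17, 20, 28, 45]

Final sorted array: [4, 10, 11, 14, 17, 20, 28, 45]

The merge sort proceeds by recursively splitting the array and merging sorted halves.
After all merges, the sorted array is [4, 10, 11, 14, 17, 20, 28, 45].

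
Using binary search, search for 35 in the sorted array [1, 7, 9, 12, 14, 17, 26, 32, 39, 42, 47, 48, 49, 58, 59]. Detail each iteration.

Binary search for 35 in [1, 7, 9, 12, 14, 17, 26, 32, 39, 42, 47, 48, 49, 58, 59]:

lo=0, hi=14, mid=7, arr[mid]=32 -> 32 < 35, search right half
lo=8, hi=14, mid=11, arr[mid]=48 -> 48 > 35, search left half
lo=8, hi=10, mid=9, arr[mid]=42 -> 42 > 35, search left half
lo=8, hi=8, mid=8, arr[mid]=39 -> 39 > 35, search left half
lo=8 > hi=7, target 35 not found

Binary search determines that 35 is not in the array after 4 comparisons. The search space was exhausted without finding the target.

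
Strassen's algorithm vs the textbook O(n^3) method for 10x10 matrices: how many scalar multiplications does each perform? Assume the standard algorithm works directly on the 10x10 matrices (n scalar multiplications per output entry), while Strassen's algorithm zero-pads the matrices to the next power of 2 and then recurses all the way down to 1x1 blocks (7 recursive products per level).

Matrix multiplication for 10x10 matrices:

Strassen's algorithm requires power-of-2 dimensions. Pad 10x10 to 16x16 (next power of 2).

Standard algorithm: 10^3 = 1000 multiplications
Strassen's algorithm: 7^(log2(16)) = 7^4 = 2401 multiplications
Difference: 1000 - 2401 = -1401 (Strassen uses MORE here due to padding overhead — for small or just-over-power-of-2 n, padding can outweigh the per-level savings)

Standard: 1000 multiplications (10^3). Strassen: 2401 multiplications (7^4, after padding to 16x16). Strassen reduces 8 recursive multiplications to 7 at each level.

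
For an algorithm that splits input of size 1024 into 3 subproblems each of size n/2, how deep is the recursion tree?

For divide and conquer with division factor 2:

Problem sizes at each level:
Level 0: 1024
Level 1: 512
Level 2: 256
Level 3: 128
Level 4: 64
Level 5: 32
Level 6: 16
Level 7: 8
Level 8: 4
Level 9: 2
Level 10: 1

The root is level 0 and the size-1 base case is level 10 (the tree spans levels 0 through 10, i.e. 11 levels counting the root), so the depth is the number of divisions: log_2(1024) = 10

The recursion tree depth is log_2(1024) = 10. At each level, the problem size is divided by 2, so it takes 10 divisions to reduce to a base case of size 1. The algorithm makes 3 recursive calls at each level.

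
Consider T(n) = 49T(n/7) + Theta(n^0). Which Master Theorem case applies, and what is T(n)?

Master Theorem for T(n) = 49T(n/7) + O(n^0):

a = 49, b = 7, c = 0
log_b(a) = log_7(49) = 2.0000

Case 1: c = 0 < log_7(49) = 2.0000
T(n) = O(n^(log_7 49)) = O(n^2)

For T(n) = 49T(n/7) + O(n^0): log_7(49) = 2.0000. This is Case 1 of the Master Theorem (c < log_b(a), work dominated by leaves), giving O(n^2).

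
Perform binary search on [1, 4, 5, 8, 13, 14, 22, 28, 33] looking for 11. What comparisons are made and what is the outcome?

Binary search for 11 in [1, 4, 5, 8, 13, 14, 22, 28, 33]:

lo=0, hi=8, mid=4, arr[mid]=13 -> 13 > 11, search left half
lo=0, hi=3, mid=1, arr[mid]=4 -> 4 < 11, search right half
lo=2, hi=3, mid=2, arr[mid]=5 -> 5 < 11, search right half
lo=3, hi=3, mid=3, arr[mid]=8 -> 8 < 11, search right half
lo=4 > hi=3, target 11 not found

Binary search determines that 11 is not in the array after 4 comparisons. The search space was exhausted without finding the target.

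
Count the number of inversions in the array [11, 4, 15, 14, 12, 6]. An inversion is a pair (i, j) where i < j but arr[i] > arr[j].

Finding inversions in [11, 4, 15, 14, 12, 6]:

(0, 1): arr[0]=11 > arr[1]=4
(0, 5): arr[0]=11 > arr[5]=6
(2, 3): arr[2]=15 > arr[3]=14
(2, 4): arr[2]=15 > arr[4]=12
(2, 5): arr[2]=15 > arr[5]=6
(3, 4): arr[3]=14 > arr[4]=12
(3, 5): arr[3]=14 > arr[5]=6
(4, 5): arr[4]=12 > arr[5]=6

Total inversions: 8

The array has 8 inversion(s): (0,1), (0,5), (2,3), (2,4), (2,5), (3,4), (3,5), (4,5). Each pair (i,j) satisfies i < j and arr[i] > arr[j].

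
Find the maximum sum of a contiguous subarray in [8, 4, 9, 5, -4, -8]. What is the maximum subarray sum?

Using Kadane's algorithm on [8, 4, 9, 5, -4, -8]:

Scanning through the array:
Position 1 (value 4): max_ending_here = 12, max_so_far = 12
Position 2 (value 9): max_ending_here = 21, max_so_far = 21
Position 3 (value 5): max_ending_here = 26, max_so_far = 26
Position 4 (value -4): max_ending_here = 22, max_so_far = 26
Position 5 (value -8): max_ending_here = 14, max_so_far = 26

Maximum subarray: [8, 4, 9, 5]
Maximum sum: 26

The maximum subarray is [8, 4, 9, 5] with sum 26. This subarray runs from index 0 to index 3.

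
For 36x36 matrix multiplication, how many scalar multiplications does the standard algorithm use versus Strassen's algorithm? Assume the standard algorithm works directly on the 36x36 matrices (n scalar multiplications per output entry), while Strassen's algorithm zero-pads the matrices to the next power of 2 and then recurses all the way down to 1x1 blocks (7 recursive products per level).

Matrix multiplication for 36x36 matrices:

Strassen's algorithm requires power-of-2 dimensions. Pad 36x36 to 64x64 (next power of 2).

Standard algorithm: 36^3 = 46656 multiplications
Strassen's algorithm: 7^(log2(64)) = 7^6 = 117649 multiplications
Difference: 46656 - 117649 = -70993 (Strassen uses MORE here due to padding overhead — for small or just-over-power-of-2 n, padding can outweigh the per-level savings)

Standard: 46656 multiplications (36^3). Strassen: 117649 multiplications (7^6, after padding to 64x64). Strassen reduces 8 recursive multiplications to 7 at each level.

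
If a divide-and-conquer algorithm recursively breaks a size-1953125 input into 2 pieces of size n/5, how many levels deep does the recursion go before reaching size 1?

For divide and conquer with division factor 5:

Problem sizes at each level:
Level 0: 1953125
Level 1: 390625
Level 2: 78125
Level 3: 15625
Level 4: 3125
Level 5: 625
Level 6: 125
Level 7: 25
Level 8: 5
Level 9: 1

The root is level 0 and the size-1 base case is level 9 (the tree spans levels 0 through 9, i.e. 10 levels counting the root), so the depth is the number of divisions: log_5(1953125) = 9

The recursion tree depth is log_5(1953125) = 9. At each level, the problem size is divided by 5, so it takes 9 divisions to reduce to a base case of size 1. The algorithm makes 2 recursive calls at each level.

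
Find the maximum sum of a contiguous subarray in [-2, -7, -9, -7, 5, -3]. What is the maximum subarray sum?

Using Kadane's algorithm on [-2, -7, -9, -7, 5, -3]:

Scanning through the array:
Position 1 (value -7): max_ending_here = -7, max_so_far = -2
Position 2 (value -9): max_ending_here = -9, max_so_far = -2
Position 3 (value -7): max_ending_here = -7, max_so_far = -2
Position 4 (value 5): max_ending_here = 5, max_so_far = 5
Position 5 (value -3): max_ending_here = 2, max_so_far = 5

Maximum subarray: [5]
Maximum sum: 5

The maximum subarray is [5] with sum 5. This subarray runs from index 4 to index 4.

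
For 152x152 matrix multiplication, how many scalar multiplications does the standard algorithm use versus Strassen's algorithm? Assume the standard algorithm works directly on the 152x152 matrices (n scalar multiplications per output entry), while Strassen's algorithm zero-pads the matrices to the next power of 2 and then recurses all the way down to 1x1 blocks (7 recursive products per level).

Matrix multiplication for 152x152 matrices:

Strassen's algorithm requires power-of-2 dimensions. Pad 152x152 to 256x256 (next power of 2).

Standard algorithm: 152^3 = 3511808 multiplications
Strassen's algorithm: 7^(log2(256)) = 7^8 = 5764801 multiplications
Difference: 3511808 - 5764801 = -2252993 (Strassen uses MORE here due to padding overhead — for small or just-over-power-of-2 n, padding can outweigh the per-level savings)

Standard: 3511808 multiplications (152^3). Strassen: 5764801 multiplications (7^8, after padding to 256x256). Strassen reduces 8 recursive multiplications to 7 at each level.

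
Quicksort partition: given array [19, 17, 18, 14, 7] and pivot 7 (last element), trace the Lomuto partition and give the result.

Lomuto partition with pivot = 7:

Initial array: [19, 17, 18, 14, 7]

arr[0]=19 > 7: no swap
arr[1]=17 > 7: no swap
arr[2]=18 > 7: no swap
arr[3]=14 > 7: no swap

Place pivot at position 0: [7, 17, 18, 14, 19]
Pivot position: 0

After partitioning with pivot 7, the array becomes [7, 17, 18, 14, 19]. The pivot is placed at index 0. All elements to the left of the pivot are <= 7, and all elements to the right are > 7.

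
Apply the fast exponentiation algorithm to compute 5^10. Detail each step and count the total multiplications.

Computing 5^10 by squaring (build up from 5^1; each line after the first costs one multiplication):

5^1 = 5
5^2 = (5^1)^2 = 5^2 = 25
5^4 = (5^2)^2 = 25^2 = 625
5^5 = 5 * 5^4 = 5 * 625 = 3125
5^10 = (5^5)^2 = 3125^2 = 9765625

Result: 9765625
Multiplications needed: 4 (4 lines after 5^1)

5^10 = 9765625. Using exponentiation by squaring, this requires 4 multiplications. The key idea: if the exponent is even, square the half-power; if odd, multiply by the base once.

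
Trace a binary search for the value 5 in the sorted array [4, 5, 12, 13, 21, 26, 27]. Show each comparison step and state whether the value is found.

Binary search for 5 in [4, 5, 12, 13, 21, 26, 27]:

lo=0, hi=6, mid=3, arr[mid]=13 -> 13 > 5, search left half
lo=0, hi=2, mid=1, arr[mid]=5 -> Found target at index 1!

Binary search finds 5 at index 1 after 2 comparisons. The search repeatedly halves the search space by comparing with the middle element.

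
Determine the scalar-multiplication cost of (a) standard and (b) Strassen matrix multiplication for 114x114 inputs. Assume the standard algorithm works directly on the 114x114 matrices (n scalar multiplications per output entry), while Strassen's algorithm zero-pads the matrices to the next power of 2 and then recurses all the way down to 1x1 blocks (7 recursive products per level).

Matrix multiplication for 114x114 matrices:

Strassen's algorithm requires power-of-2 dimensions. Pad 114x114 to 128x128 (next power of 2).

Standard algorithm: 114^3 = 1481544 multiplications
Strassen's algorithm: 7^(log2(128)) = 7^7 = 823543 multiplications
Savings: 1481544 - 823543 = 658001 multiplications

Standard: 1481544 multiplications (114^3). Strassen: 823543 multiplications (7^7, after padding to 128x128). Strassen reduces 8 recursive multiplications to 7 at each level.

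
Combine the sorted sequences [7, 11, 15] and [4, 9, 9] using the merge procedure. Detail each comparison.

Merging process:

Compare 7 vs 4: take 4 from right. Merged: [4]
Compare 7 vs 9: take 7 from left. Merged: [4, 7]
Compare 11 vs 9: take 9 from right. Merged: [4, 7, 9]
Compare 11 vs 9: take 9 from right. Merged: [4, 7, 9, 9]
Append remaining from left: [11, 15]. Merged: [4, 7, 9, 9, 11, 15]

Final merged array: [4, 7, 9, 9, 11, 15]
Total comparisons: 4

The merged array is [4, 7, 9, 9, 11, 15], requiring 4 comparisons. The merge step runs in O(n) time where n is the total number of elements.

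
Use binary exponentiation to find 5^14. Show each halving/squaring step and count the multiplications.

Computing 5^14 by squaring (build up from 5^1; each line after the first costs one multiplication):

5^1 = 5
5^2 = (5^1)^2 = 5^2 = 25
5^3 = 5 * 5^2 = 5 * 25 = 125
5^6 = (5^3)^2 = 125^2 = 15625
5^7 = 5 * 5^6 = 5 * 15625 = 78125
5^14 = (5^7)^2 = 78125^2 = 6103515625

Result: 6103515625
Multiplications needed: 5 (5 lines after 5^1)

5^14 = 6103515625. Using exponentiation by squaring, this requires 5 multiplications. The key idea: if the exponent is even, square the half-power; if odd, multiply by the base once.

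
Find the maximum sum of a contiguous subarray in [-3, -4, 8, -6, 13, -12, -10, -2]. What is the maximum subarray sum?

Using Kadane's algorithm on [-3, -4, 8, -6, 13, -12, -10, -2]:

Scanning through the array:
Position 1 (value -4): max_ending_here = -4, max_so_far = -3
Position 2 (value 8): max_ending_here = 8, max_so_far = 8
Position 3 (value -6): max_ending_here = 2, max_so_far = 8
Position 4 (value 13): max_ending_here = 15, max_so_far = 15
Position 5 (value -12): max_ending_here = 3, max_so_far = 15
Position 6 (value -10): max_ending_here = -7, max_so_far = 15
Position 7 (value -2): max_ending_here = -2, max_so_far = 15

Maximum subarray: [8, -6, 13]
Maximum sum: 15

The maximum subarray is [8, -6, 13] with sum 15. This subarray runs from index 2 to index 4.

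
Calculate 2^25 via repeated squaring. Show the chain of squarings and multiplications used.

Computing 2^25 by squaring (build up from 2^1; each line after the first costs one multiplication):

2^1 = 2
2^2 = (2^1)^2 = 2^2 = 4
2^3 = 2 * 2^2 = 2 * 4 = 8
2^6 = (2^3)^2 = 8^2 = 64
2^12 = (2^6)^2 = 64^2 = 4096
2^24 = (2^12)^2 = 4096^2 = 16777216
2^25 = 2 * 2^24 = 2 * 16777216 = 33554432

Result: 33554432
Multiplications needed: 6 (6 lines after 2^1)

2^25 = 33554432. Using exponentiation by squaring, this requires 6 multiplications. The key idea: if the exponent is even, square the half-power; if odd, multiply by the base once.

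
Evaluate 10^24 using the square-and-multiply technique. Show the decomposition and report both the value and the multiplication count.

Computing 10^24 by squaring (build up from 10^1; each line after the first costs one multiplication):

10^1 = 10
10^2 = (10^1)^2 = 10^2 = 100
10^3 = 10 * 10^2 = 10 * 100 = 1000
10^6 = (10^3)^2 = 1000^2 = 1000000
10^12 = (10^6)^2 = 1000000^2 = 1000000000000
10^24 = (10^12)^2 = 1000000000000^2 = 1000000000000000000000000

Result: 1000000000000000000000000
Multiplications needed: 5 (5 lines after 10^1)

10^24 = 1000000000000000000000000. Using exponentiation by squaring, this requires 5 multiplications. The key idea: if the exponent is even, square the half-power; if odd, multiply by the base once.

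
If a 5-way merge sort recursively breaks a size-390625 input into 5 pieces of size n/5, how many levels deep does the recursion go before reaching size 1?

For divide and conquer with division factor 5:

Problem sizes at each level:
Level 0: 390625
Level 1: 78125
Level 2: 15625
Level 3: 3125
Level 4: 625
Level 5: 125
Level 6: 25
Level 7: 5
Level 8: 1

The root is level 0 and the size-1 base case is level 8 (the tree spans levels 0 through 8, i.e. 9 levels counting the root), so the depth is the number of divisions: log_5(390625) = 8

The recursion tree depth is log_5(390625) = 8. At each level, the problem size is divided by 5, so it takes 8 divisions to reduce to a base case of size 1. The algorithm makes 5 recursive calls at each level.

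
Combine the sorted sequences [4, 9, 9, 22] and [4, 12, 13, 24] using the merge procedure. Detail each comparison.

Merging process:

Compare 4 vs 4: take 4 from left. Merged: [4]
Compare 9 vs 4: take 4 from right. Merged: [4, 4]
Compare 9 vs 12: take 9 from left. Merged: [4, 4, 9]
Compare 9 vs 12: take 9 from left. Merged: [4, 4, 9, 9]
Compare 22 vs 12: take 12 from right. Merged: [4, 4, 9, 9, 12]
Compare 22 vs 13: take 13 from right. Merged: [4, 4, 9, 9, 12, 13]
Compare 22 vs 24: take 22 from left. Merged: [4, 4, 9, 9, 12, 13, 22]
Append remaining from right: [24]. Merged: [4, 4, 9, 9, 12, 13, 22, 24]

Final merged array: [4, 4, 9, 9, 12, 13, 22, 24]
Total comparisons: 7

The merged array is [4, 4, 9, 9, 12, 13, 22, 24], requiring 7 comparisons. The merge step runs in O(n) time where n is the total number of elements.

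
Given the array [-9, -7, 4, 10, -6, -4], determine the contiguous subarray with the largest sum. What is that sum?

Using Kadane's algorithm on [-9, -7, 4, 10, -6, -4]:

Scanning through the array:
Position 1 (value -7): max_ending_here = -7, max_so_far = -7
Position 2 (value 4): max_ending_here = 4, max_so_far = 4
Position 3 (value 10): max_ending_here = 14, max_so_far = 14
Position 4 (value -6): max_ending_here = 8, max_so_far = 14
Position 5 (value -4): max_ending_here = 4, max_so_far = 14

Maximum subarray: [4, 10]
Maximum sum: 14

The maximum subarray is [4, 10] with sum 14. This subarray runs from index 2 to index 3.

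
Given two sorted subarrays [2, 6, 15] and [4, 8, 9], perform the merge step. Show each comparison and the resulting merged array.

Merging process:

Compare 2 vs 4: take 2 from left. Merged: [2]
Compare 6 vs 4: take 4 from right. Merged: [2, 4]
Compare 6 vs 8: take 6 from left. Merged: [2, 4, 6]
Compare 15 vs 8: take 8 from right. Merged: [2, 4, 6, 8]
Compare 15 vs 9: take 9 from right. Merged: [2, 4, 6, 8, 9]
Append remaining from left: [15]. Merged: [2, 4, 6, 8, 9, 15]

Final merged array: [2, 4, 6, 8, 9, 15]
Total comparisons: 5

The merged array is [2, 4, 6, 8, 9, 15], requiring 5 comparisons. The merge step runs in O(n) time where n is the total number of elements.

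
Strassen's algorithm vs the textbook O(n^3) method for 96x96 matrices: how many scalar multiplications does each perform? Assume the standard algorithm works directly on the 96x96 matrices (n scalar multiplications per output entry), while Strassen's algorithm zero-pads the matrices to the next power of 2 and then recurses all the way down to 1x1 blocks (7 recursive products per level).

Matrix multiplication for 96x96 matrices:

Strassen's algorithm requires power-of-2 dimensions. Pad 96x96 to 128x128 (next power of 2).

Standard algorithm: 96^3 = 884736 multiplications
Strassen's algorithm: 7^(log2(128)) = 7^7 = 823543 multiplications
Savings: 884736 - 823543 = 61193 multiplications

Standard: 884736 multiplications (96^3). Strassen: 823543 multiplications (7^7, after padding to 128x128). Strassen reduces 8 recursive multiplications to 7 at each level.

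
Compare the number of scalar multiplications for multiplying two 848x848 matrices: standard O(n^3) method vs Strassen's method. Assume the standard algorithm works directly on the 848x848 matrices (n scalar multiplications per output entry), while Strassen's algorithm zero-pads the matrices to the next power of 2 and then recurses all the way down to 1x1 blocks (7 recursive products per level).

Matrix multiplication for 848x848 matrices:

Strassen's algorithm requires power-of-2 dimensions. Pad 848x848 to 1024x1024 (next power of 2).

Standard algorithm: 848^3 = 609800192 multiplications
Strassen's algorithm: 7^(log2(1024)) = 7^10 = 282475249 multiplications
Savings: 609800192 - 282475249 = 327324943 multiplications

Standard: 609800192 multiplications (848^3). Strassen: 282475249 multiplications (7^10, after padding to 1024x1024). Strassen reduces 8 recursive multiplications to 7 at each level.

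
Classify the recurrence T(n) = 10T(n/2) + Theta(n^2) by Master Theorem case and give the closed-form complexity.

Master Theorem for T(n) = 10T(n/2) + O(n^2):

a = 10, b = 2, c = 2
log_b(a) = log_2(10) = 3.3219

Case 1: c = 2 < log_2(10) = 3.3219
T(n) = O(n^(log_2 10))

For T(n) = 10T(n/2) + O(n^2): log_2(10) = 3.3219. This is Case 1 of the Master Theorem (c < log_b(a), work dominated by leaves), giving O(n^(log_2 10)).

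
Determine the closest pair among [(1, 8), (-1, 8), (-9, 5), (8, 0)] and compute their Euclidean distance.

Computing all pairwise distances among 4 points:

d((1, 8), (-1, 8)) = 2.0 <-- minimum
d((1, 8), (-9, 5)) = 10.4403
d((1, 8), (8, 0)) = 10.6301
d((-1, 8), (-9, 5)) = 8.544
d((-1, 8), (8, 0)) = 12.0416
d((-9, 5), (8, 0)) = 17.72

Closest pair: (1, 8) and (-1, 8) with distance 2.0

The closest pair is (1, 8) and (-1, 8) with Euclidean distance 2.0. For 4 points, brute-force pairwise comparison is shown above. For large n, the divide-and-conquer algorithm (sort by x, recurse on halves, check the dividing strip) achieves O(n log n).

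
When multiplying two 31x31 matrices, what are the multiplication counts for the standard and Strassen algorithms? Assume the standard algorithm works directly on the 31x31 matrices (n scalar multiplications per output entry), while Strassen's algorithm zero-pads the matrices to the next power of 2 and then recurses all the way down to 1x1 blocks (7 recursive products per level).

Matrix multiplication for 31x31 matrices:

Strassen's algorithm requires power-of-2 dimensions. Pad 31x31 to 32x32 (next power of 2).

Standard algorithm: 31^3 = 29791 multiplications
Strassen's algorithm: 7^(log2(32)) = 7^5 = 16807 multiplications
Savings: 29791 - 16807 = 12984 multiplications

Standard: 29791 multiplications (31^3). Strassen: 16807 multiplications (7^5, after padding to 32x32). Strassen reduces 8 recursive multiplications to 7 at each level.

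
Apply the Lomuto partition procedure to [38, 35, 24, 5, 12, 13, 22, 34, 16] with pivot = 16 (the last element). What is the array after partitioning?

Lomuto partition with pivot = 16:

Initial array: [38, 35, 24, 5, 12, 13, 22, 34, 16]

arr[0]=38 > 16: no swap
arr[1]=35 > 16: no swap
arr[2]=24 > 16: no swap
arr[3]=5 <= 16: swap with position 0, array becomes [5, 35, 24, 38, 12, 13, 22, 34, 16]
arr[4]=12 <= 16: swap with position 1, array becomes [5, 12, 24, 38, 35, 13, 22, 34, 16]
arr[5]=13 <= 16: swap with position 2, array becomes [5, 12, 13, 38, 35, 24, 22, 34, 16]
arr[6]=22 > 16: no swap
arr[7]=34 > 16: no swap

Place pivot at position 3: [5, 12, 13, 16, 35, 24, 22, 34, 38]
Pivot position: 3

After partitioning with pivot 16, the array becomes [5, 12, 13, 16, 35, 24, 22, 34, 38]. The pivot is placed at index 3. All elements to the left of the pivot are <= 16, and all elements to the right are > 16.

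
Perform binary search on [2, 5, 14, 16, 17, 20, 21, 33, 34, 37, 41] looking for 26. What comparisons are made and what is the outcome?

Binary search for 26 in [2, 5, 14, 16, 17, 20, 21, 33, 34, 37, 41]:

lo=0, hi=10, mid=5, arr[mid]=20 -> 20 < 26, search right half
lo=6, hi=10, mid=8, arr[mid]=34 -> 34 > 26, search left half
lo=6, hi=7, mid=6, arr[mid]=21 -> 21 < 26, search right half
lo=7, hi=7, mid=7, arr[mid]=33 -> 33 > 26, search left half
lo=7 > hi=6, target 26 not found

Binary search determines that 26 is not in the array after 4 comparisons. The search space was exhausted without finding the target.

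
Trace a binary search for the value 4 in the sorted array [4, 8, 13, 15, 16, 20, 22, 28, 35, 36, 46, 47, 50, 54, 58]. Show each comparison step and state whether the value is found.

Binary search for 4 in [4, 8, 13, 15, 16, 20, 22, 28, 35, 36, 46, 47, 50, 54, 58]:

lo=0, hi=14, mid=7, arr[mid]=28 -> 28 > 4, search left half
lo=0, hi=6, mid=3, arr[mid]=15 -> 15 > 4, search left half
lo=0, hi=2, mid=1, arr[mid]=8 -> 8 > 4, search left half
lo=0, hi=0, mid=0, arr[mid]=4 -> Found target at index 0!

Binary search finds 4 at index 0 after 4 comparisons. The search repeatedly halves the search space by comparing with the middle element.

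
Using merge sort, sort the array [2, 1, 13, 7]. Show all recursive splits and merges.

Merge sort trace:

Split: [2, 1, 13, 7] -> [2, 1] and [13, 7]
  Split: [2, 1] -> [2] and [1]
  Merge: [2] + [1] -> [1, 2]
  Split: [13, 7] -> [13] and [7]
  Merge: [13] + [7] -> [7, 13]
Merge: [1, 2] + [7, 13] -> [1, 2, 7, 13]

Final sorted array: [1, 2, 7, 13]

The merge sort proceeds by recursively splitting the array and merging sorted halves.
After all merges, the sorted array is [1, 2, 7, 13].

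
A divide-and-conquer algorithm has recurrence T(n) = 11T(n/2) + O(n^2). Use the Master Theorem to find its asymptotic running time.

Master Theorem for T(n) = 11T(n/2) + O(n^2):

a = 11, b = 2, c = 2
log_b(a) = log_2(11) = 3.4594

Case 1: c = 2 < log_2(11) = 3.4594
T(n) = O(n^(log_2 11))

For T(n) = 11T(n/2) + O(n^2): log_2(11) = 3.4594. This is Case 1 of the Master Theorem (c < log_b(a), work dominated by leaves), giving O(n^(log_2 11)).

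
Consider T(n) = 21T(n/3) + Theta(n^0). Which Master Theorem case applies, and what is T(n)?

Master Theorem for T(n) = 21T(n/3) + O(n^0):

a = 21, b = 3, c = 0
log_b(a) = log_3(21) = 2.7712

Case 1: c = 0 < log_3(21) = 2.7712
T(n) = O(n^(log_3 21))

For T(n) = 21T(n/3) + O(n^0): log_3(21) = 2.7712. This is Case 1 of the Master Theorem (c < log_b(a), work dominated by leaves), giving O(n^(log_3 21)).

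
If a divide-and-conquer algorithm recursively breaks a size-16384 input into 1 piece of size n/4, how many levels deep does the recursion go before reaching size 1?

For divide and conquer with division factor 4:

Problem sizes at each level:
Level 0: 16384
Level 1: 4096
Level 2: 1024
Level 3: 256
Level 4: 64
Level 5: 16
Level 6: 4
Level 7: 1

The root is level 0 and the size-1 base case is level 7 (the tree spans levels 0 through 7, i.e. 8 levels counting the root), so the depth is the number of divisions: log_4(16384) = 7

The recursion tree depth is log_4(16384) = 7. At each level, the problem size is divided by 4, so it takes 7 divisions to reduce to a base case of size 1. The algorithm makes 1 recursive call at each level.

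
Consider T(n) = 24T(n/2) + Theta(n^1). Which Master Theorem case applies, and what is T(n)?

Master Theorem for T(n) = 24T(n/2) + O(n^1):

a = 24, b = 2, c = 1
log_b(a) = log_2(24) = 4.5850

Case 1: c = 1 < log_2(24) = 4.5850
T(n) = O(n^(log_2 24))

For T(n) = 24T(n/2) + O(n^1): log_2(24) = 4.5850. This is Case 1 of the Master Theorem (c < log_b(a), work dominated by leaves), giving O(n^(log_2 24)).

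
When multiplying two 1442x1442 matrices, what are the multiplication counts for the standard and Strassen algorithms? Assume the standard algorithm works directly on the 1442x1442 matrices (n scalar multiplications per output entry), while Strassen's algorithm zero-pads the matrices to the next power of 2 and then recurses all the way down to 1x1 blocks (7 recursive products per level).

Matrix multiplication for 1442x1442 matrices:

Strassen's algorithm requires power-of-2 dimensions. Pad 1442x1442 to 2048x2048 (next power of 2).

Standard algorithm: 1442^3 = 2998442888 multiplications
Strassen's algorithm: 7^(log2(2048)) = 7^11 = 1977326743 multiplications
Savings: 2998442888 - 1977326743 = 1021116145 multiplications

Standard: 2998442888 multiplications (1442^3). Strassen: 1977326743 multiplications (7^11, after padding to 2048x2048). Strassen reduces 8 recursive multiplications to 7 at each level.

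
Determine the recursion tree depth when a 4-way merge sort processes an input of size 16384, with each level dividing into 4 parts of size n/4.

For divide and conquer with division factor 4:

Problem sizes at each level:
Level 0: 16384
Level 1: 4096
Level 2: 1024
Level 3: 256
Level 4: 64
Level 5: 16
Level 6: 4
Level 7: 1

The root is level 0 and the size-1 base case is level 7 (the tree spans levels 0 through 7, i.e. 8 levels counting the root), so the depth is the number of divisions: log_4(16384) = 7

The recursion tree depth is log_4(16384) = 7. At each level, the problem size is divided by 4, so it takes 7 divisions to reduce to a base case of size 1. The algorithm makes 4 recursive calls at each level.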